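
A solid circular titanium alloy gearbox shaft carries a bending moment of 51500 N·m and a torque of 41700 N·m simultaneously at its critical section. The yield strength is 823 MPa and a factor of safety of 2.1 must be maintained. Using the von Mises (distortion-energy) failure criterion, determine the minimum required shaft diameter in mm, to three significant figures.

σ_allow = σ_y/n = 823/2.1 = 391.9 MPa.
For a solid shaft σ_b = 32M/(πd³) and τ = 16T/(πd³), so the von Mises stress is σ' = (16/πd³)·√(4M²+3T²).
√(4M²+3T²) = √(4×(5.150×10^7)² + 3×(4.170×10^7)²) = 1.258×10^8 N·mm.
d³ = 16×1.258×10^8/(π×391.9) = 1.635×10^6 mm³.
d = 117.8 mm.

d = 118 mm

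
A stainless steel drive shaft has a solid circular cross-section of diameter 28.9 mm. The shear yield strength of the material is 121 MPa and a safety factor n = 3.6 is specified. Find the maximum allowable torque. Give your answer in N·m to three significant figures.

T_allow = 159 N·m

τ_allow = 121/3.6 = 33.61 MPa.
For a solid shaft T_allow = τ_allow·πd³/16; πd³/16 = π×28.9³/16 = 4739 mm³.
T_allow = 33.61×4739 = 159300 N·mm = 159.3 N·m.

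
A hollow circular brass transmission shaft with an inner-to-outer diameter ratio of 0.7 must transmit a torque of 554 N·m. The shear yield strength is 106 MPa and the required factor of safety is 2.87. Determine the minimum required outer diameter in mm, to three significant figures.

d_o = 46.5 mm

τ_allow = 106/2.87 = 36.93 MPa.
For a hollow shaft τ = 16T/[πd_o³(1−k⁴)] with k = 0.7, so 1−k⁴ = 0.7599.
d_o³ = 16T/[π τ_allow (1−k⁴)] = 16×554000/(π×36.93×0.7599) = 100500 mm³.
d_o = 46.50 mm.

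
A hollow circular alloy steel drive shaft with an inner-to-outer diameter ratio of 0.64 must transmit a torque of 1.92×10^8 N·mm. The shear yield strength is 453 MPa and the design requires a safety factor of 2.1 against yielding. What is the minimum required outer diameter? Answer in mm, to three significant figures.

τ_allow = 453/2.1 = 215.7 MPa.
For a hollow shaft τ = 16T/[πd_o³(1−k⁴)] with k = 0.64, so 1−k⁴ = 0.8322.
d_o³ = 16T/[π τ_allow (1−k⁴)] = 16×1.9200×10^8/(π×215.7×0.8322) = 5.447×10^6 mm³.
d_o = 175.9 mm.

d_o = 176 mm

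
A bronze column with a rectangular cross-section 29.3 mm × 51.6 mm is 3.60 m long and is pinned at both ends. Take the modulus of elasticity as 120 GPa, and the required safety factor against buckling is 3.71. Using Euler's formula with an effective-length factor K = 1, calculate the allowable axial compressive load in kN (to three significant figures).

P_allow = 2.66 kN

Buckling occurs about the weak axis: I_min = h·b³/12 = 51.6×29.3³/12 = 108200 mm⁴ (b = 29.3 mm is the smaller dimension).
Effective length L_e = KL = 1×3.60 m = 3600 mm.
Euler critical load P_cr = π²EI/L_e² = π²×120000×108200/3600² = 9884 N.
P_allow = P_cr/n = 9884/3.71 = 2664 N.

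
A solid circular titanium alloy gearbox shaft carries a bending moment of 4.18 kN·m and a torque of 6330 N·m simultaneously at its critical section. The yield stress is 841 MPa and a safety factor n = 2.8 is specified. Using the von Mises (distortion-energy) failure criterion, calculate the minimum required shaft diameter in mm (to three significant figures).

σ_allow = σ_y/n = 841/2.8 = 300.4 MPa.
For a solid shaft σ_b = 32M/(πd³) and τ = 16T/(πd³), so the von Mises stress is σ' = (16/πd³)·√(4M²+3T²).
√(4M²+3T²) = √(4×(4.180×10^6)² + 3×(6.330×10^6)²) = 1.379×10^7 N·mm.
d³ = 16×1.379×10^7/(π×300.4) = 233800 mm³.
d = 61.60 mm.

d = 61.6 mm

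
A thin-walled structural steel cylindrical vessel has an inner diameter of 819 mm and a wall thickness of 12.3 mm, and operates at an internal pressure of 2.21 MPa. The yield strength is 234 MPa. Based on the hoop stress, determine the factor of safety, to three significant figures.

n = 3.18

σ_h = pD/(2t) = 2.21×819/(2×12.3) = 73.58 MPa.
n = 234/73.58 = 3.180.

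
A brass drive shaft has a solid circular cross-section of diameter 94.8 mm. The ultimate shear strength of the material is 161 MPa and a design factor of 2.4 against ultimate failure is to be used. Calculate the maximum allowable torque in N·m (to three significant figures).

τ_allow = 161/2.4 = 67.08 MPa.
For a solid shaft T_allow = τ_allow·πd³/16; πd³/16 = π×94.8³/16 = 167300 mm³.
T_allow = 67.08×167300 = 1.122×10^7 N·mm = 11220 N·m.

T_allow = 11200 N·m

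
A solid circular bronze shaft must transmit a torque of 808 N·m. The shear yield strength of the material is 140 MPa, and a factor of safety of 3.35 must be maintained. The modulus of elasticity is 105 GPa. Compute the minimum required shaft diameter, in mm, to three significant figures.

Allowable shear stress τ_allow = 140/3.35 = 41.79 MPa.
For a solid shaft τ = 16T/(πd³), so d³ = 16T/(π τ_allow) = 16×808000/(π×41.79) = 98470 mm³.
d = (98470)^(1/3) = 46.18 mm.

d = 46.2 mm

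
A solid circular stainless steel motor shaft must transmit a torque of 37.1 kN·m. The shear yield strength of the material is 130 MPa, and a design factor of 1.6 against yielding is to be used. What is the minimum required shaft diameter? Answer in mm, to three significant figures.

Allowable shear stress τ_allow = 130/1.6 = 81.25 MPa.
For a solid shaft τ = 16T/(πd³), so d³ = 16T/(π τ_allow) = 16×3.7100×10^7/(π×81.25) = 2.326×10^6 mm³.
d = (2.326×10^6)^(1/3) = 132.5 mm.

d = 132 mm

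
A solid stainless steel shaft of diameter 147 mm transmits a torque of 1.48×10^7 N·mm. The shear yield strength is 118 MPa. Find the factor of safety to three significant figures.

τ = 16T/(πd³) = 16×1.4800×10^7/(π×147³) = 23.73 MPa.
n = τ_limit/τ = 118/23.73 = 4.973.

n = 4.97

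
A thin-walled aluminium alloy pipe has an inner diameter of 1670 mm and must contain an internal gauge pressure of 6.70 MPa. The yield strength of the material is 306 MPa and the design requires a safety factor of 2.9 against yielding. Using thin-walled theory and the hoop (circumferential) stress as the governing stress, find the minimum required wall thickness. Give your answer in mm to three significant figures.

σ_allow = 306/2.9 = 105.5 MPa.
Hoop stress σ_h = pD/(2t), so t = pD/(2σ_allow) = 6.70×1670/(2×105.5) = 53.02 mm.

t = 53.0 mm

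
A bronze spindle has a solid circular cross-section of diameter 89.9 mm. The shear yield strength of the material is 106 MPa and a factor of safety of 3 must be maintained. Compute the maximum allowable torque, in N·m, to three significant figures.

τ_allow = 106/3 = 35.33 MPa.
For a solid shaft T_allow = τ_allow·πd³/16; πd³/16 = π×89.9³/16 = 142700 mm³.
T_allow = 35.33×142700 = 5.041×10^6 N·mm = 5041 N·m.

T_allow = 5040 N·m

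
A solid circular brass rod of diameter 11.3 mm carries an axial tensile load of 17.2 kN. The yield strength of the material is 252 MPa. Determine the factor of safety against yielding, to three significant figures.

A = πd²/4 = 100.3 mm².
σ = F/A = 17200/100.3 = 171.5 MPa.
n = 252/171.5 = 1.469.

n = 1.47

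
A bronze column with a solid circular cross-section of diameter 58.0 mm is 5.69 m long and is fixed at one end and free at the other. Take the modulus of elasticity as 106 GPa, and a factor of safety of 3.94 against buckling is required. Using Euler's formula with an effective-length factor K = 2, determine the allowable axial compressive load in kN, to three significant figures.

I = πd⁴/64 = π×58.0⁴/64 = 555500 mm⁴.
Effective length L_e = KL = 2×5.69 m = 11380 mm.
Euler critical load P_cr = π²EI/L_e² = π²×106000×555500/11380² = 4487 N.
P_allow = P_cr/n = 4487/3.94 = 1139 N.

P_allow = 1.14 kN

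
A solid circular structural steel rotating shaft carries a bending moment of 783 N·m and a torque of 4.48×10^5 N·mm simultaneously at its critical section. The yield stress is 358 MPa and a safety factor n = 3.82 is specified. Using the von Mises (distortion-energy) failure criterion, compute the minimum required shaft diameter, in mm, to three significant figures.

σ_allow = σ_y/n = 358/3.82 = 93.72 MPa.
For a solid shaft σ_b = 32M/(πd³) and τ = 16T/(πd³), so the von Mises stress is σ' = (16/πd³)·√(4M²+3T²).
√(4M²+3T²) = √(4×(783000)² + 3×(448000)²) = 1.748×10^6 N·mm.
d³ = 16×1.748×10^6/(π×93.72) = 94980 mm³.
d = 45.63 mm.

d = 45.6 mm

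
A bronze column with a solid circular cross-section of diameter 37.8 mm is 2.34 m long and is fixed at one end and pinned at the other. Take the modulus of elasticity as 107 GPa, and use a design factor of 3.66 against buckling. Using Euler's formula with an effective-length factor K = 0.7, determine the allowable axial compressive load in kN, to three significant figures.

P_allow = 10.8 kN

I = πd⁴/64 = π×37.8⁴/64 = 100200 mm⁴.
Effective length L_e = KL = 0.7×2.34 m = 1638 mm.
Euler critical load P_cr = π²EI/L_e² = π²×107000×100200/1638² = 39450 N.
P_allow = P_cr/n = 39450/3.66 = 10780 N.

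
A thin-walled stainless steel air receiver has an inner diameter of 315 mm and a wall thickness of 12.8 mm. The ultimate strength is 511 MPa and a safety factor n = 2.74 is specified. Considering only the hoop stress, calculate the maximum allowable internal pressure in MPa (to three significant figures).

p_allow = 15.2 MPa

σ_allow = 511/2.74 = 186.5 MPa.
σ_h = pD/(2t) → p_allow = 2σ_allow t/D = 2×186.5×12.8/315 = 15.16 MPa.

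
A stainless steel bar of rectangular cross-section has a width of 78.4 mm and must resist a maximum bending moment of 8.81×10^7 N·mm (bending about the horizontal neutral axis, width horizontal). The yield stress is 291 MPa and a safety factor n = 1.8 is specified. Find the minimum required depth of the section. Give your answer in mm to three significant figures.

h = 204 mm

σ_allow = 291/1.8 = 161.7 MPa.
For a rectangular section σ = 6M/(bh²), so h² = 6M/(b σ_allow) = 6×8.8100×10^7/(78.4×161.7) = 41710 mm².
h = 204.2 mm.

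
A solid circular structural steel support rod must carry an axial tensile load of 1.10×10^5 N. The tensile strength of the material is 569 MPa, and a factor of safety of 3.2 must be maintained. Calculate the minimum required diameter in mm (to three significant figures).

d = 28.1 mm

Allowable stress σ_allow = 569/3.2 = 177.8 MPa.
Required area A = F/σ_allow = 110000/177.8 = 618.6 mm².
A = πd²/4 → d = √(4A/π) = 28.07 mm.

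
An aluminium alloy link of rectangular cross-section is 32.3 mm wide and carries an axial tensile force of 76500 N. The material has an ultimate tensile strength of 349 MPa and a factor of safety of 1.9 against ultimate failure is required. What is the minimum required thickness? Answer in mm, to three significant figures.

σ_allow = 349/1.9 = 183.7 MPa.
Required area A = F/σ_allow = 76500/183.7 = 416.5 mm².
t = A/w = 416.5/32.3 = 12.89 mm.

t = 12.9 mm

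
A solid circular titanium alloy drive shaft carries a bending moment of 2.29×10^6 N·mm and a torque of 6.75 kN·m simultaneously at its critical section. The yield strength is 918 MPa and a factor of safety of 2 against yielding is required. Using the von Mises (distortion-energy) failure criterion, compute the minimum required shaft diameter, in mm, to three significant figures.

d = 51.8 mm

σ_allow = σ_y/n = 918/2 = 459.0 MPa.
For a solid shaft σ_b = 32M/(πd³) and τ = 16T/(πd³), so the von Mises stress is σ' = (16/πd³)·√(4M²+3T²).
√(4M²+3T²) = √(4×(2.290×10^6)² + 3×(6.750×10^6)²) = 1.256×10^7 N·mm.
d³ = 16×1.256×10^7/(π×459.0) = 139300 mm³.
d = 51.84 mm.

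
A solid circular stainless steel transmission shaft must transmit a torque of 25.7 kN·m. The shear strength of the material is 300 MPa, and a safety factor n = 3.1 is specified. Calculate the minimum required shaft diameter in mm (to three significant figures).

Allowable shear stress τ_allow = 300/3.1 = 96.77 MPa.
For a solid shaft τ = 16T/(πd³), so d³ = 16T/(π τ_allow) = 16×2.5700×10^7/(π×96.77) = 1.353×10^6 mm³.
d = (1.353×10^6)^(1/3) = 110.6 mm.

d = 111 mm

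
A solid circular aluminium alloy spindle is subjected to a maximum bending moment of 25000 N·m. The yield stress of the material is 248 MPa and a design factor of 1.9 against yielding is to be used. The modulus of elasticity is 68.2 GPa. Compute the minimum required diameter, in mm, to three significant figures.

σ_allow = 248/1.9 = 130.5 MPa.
For a solid circular section σ = 32M/(πd³), so d³ = 32M/(π σ_allow) = 32×2.5000×10^7/(π×130.5) = 1.951×10^6 mm³.
d = 125.0 mm.

d = 125 mm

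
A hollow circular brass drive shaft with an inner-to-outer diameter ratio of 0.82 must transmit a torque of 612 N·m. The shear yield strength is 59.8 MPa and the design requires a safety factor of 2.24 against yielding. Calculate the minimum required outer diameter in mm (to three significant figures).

τ_allow = 59.8/2.24 = 26.70 MPa.
For a hollow shaft τ = 16T/[πd_o³(1−k⁴)] with k = 0.82, so 1−k⁴ = 0.5479.
d_o³ = 16T/[π τ_allow (1−k⁴)] = 16×612000/(π×26.70×0.5479) = 213100 mm³.
d_o = 59.73 mm.

d_o = 59.7 mm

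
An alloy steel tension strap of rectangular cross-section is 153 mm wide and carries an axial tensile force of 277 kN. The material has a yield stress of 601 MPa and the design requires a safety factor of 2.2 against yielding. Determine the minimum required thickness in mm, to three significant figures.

σ_allow = 601/2.2 = 273.2 MPa.
Required area A = F/σ_allow = 277000/273.2 = 1014 mm².
t = A/w = 1014/153 = 6.627 mm.

t = 6.63 mm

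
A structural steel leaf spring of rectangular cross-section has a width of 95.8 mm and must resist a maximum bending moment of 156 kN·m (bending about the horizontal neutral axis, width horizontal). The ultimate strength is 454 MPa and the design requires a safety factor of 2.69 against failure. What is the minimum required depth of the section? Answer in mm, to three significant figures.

σ_allow = 454/2.69 = 168.8 MPa.
For a rectangular section σ = 6M/(bh²), so h² = 6M/(b σ_allow) = 6×1.5600×10^8/(95.8×168.8) = 57890 mm².
h = 240.6 mm.

h = 241 mm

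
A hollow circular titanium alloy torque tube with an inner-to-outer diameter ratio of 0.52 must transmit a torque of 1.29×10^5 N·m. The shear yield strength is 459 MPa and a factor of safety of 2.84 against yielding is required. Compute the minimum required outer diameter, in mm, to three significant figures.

d_o = 164 mm

τ_allow = 459/2.84 = 161.6 MPa.
For a hollow shaft τ = 16T/[πd_o³(1−k⁴)] with k = 0.52, so 1−k⁴ = 0.9269.
d_o³ = 16T/[π τ_allow (1−k⁴)] = 16×1.2900×10^8/(π×161.6×0.9269) = 4.386×10^6 mm³.
d_o = 163.7 mm.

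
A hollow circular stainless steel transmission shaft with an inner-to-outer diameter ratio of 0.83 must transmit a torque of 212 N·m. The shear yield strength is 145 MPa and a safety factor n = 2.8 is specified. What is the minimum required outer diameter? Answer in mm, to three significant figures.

τ_allow = 145/2.8 = 51.79 MPa.
For a hollow shaft τ = 16T/[πd_o³(1−k⁴)] with k = 0.83, so 1−k⁴ = 0.5254.
d_o³ = 16T/[π τ_allow (1−k⁴)] = 16×212000/(π×51.79×0.5254) = 39680 mm³.
d_o = 34.11 mm.

d_o = 34.1 mm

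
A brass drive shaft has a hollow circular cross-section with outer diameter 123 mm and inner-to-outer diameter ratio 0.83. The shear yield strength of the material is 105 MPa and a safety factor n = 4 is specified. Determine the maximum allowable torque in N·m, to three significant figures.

T_allow = 5040 N·m

τ_allow = 105/4 = 26.25 MPa.
For a hollow shaft T_allow = τ_allow·πd_o³(1−k⁴)/16 with 1−k⁴ = 0.5254, so πd_o³(1−k⁴)/16 = 192000 mm³.
T_allow = 26.25×192000 = 5.039×10^6 N·mm = 5039 N·m.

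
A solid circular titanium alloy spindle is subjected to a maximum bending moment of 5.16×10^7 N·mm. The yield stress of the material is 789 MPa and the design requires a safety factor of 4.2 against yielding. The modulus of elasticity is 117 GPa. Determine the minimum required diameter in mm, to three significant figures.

d = 141 mm

σ_allow = 789/4.2 = 187.9 MPa.
For a solid circular section σ = 32M/(πd³), so d³ = 32M/(π σ_allow) = 32×5.1600×10^7/(π×187.9) = 2.798×10^6 mm³.
d = 140.9 mm.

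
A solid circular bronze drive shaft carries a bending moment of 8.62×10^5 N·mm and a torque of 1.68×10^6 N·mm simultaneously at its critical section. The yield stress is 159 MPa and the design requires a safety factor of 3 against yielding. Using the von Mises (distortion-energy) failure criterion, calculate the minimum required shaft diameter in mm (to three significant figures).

d = 68.8 mm

σ_allow = σ_y/n = 159/3 = 53.00 MPa.
For a solid shaft σ_b = 32M/(πd³) and τ = 16T/(πd³), so the von Mises stress is σ' = (16/πd³)·√(4M²+3T²).
√(4M²+3T²) = √(4×(862000)² + 3×(1.680×10^6)²) = 3.382×10^6 N·mm.
d³ = 16×3.382×10^6/(π×53.00) = 325000 mm³.
d = 68.75 mm.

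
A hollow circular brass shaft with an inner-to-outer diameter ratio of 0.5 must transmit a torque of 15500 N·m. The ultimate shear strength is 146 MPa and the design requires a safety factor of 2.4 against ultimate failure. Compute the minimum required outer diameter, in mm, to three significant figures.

τ_allow = 146/2.4 = 60.83 MPa.
For a hollow shaft τ = 16T/[πd_o³(1−k⁴)] with k = 0.5, so 1−k⁴ = 0.9375.
d_o³ = 16T/[π τ_allow (1−k⁴)] = 16×1.5500×10^7/(π×60.83×0.9375) = 1.384×10^6 mm³.
d_o = 111.4 mm.

d_o = 111 mm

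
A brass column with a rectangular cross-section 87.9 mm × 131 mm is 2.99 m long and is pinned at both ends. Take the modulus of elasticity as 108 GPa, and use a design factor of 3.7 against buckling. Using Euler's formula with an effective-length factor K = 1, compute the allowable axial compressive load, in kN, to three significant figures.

P_allow = 239 kN

Buckling occurs about the weak axis: I_min = h·b³/12 = 131×87.9³/12 = 7.414×10^6 mm⁴ (b = 87.9 mm is the smaller dimension).
Effective length L_e = KL = 1×2.99 m = 2990 mm.
Euler critical load P_cr = π²EI/L_e² = π²×108000×7.414×10^6/2990² = 884000 N.
P_allow = P_cr/n = 884000/3.7 = 238900 N.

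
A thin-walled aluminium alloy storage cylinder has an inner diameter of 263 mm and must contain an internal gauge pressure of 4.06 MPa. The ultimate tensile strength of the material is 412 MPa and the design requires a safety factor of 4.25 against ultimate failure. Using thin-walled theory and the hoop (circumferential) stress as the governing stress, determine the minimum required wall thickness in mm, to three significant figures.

σ_allow = 412/4.25 = 96.94 MPa.
Hoop stress σ_h = pD/(2t), so t = pD/(2σ_allow) = 4.06×263/(2×96.94) = 5.507 mm.

t = 5.51 mm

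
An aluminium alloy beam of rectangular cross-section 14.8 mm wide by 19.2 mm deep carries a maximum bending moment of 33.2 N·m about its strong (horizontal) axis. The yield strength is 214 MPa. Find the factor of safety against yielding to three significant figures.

Section modulus S = bh²/6 = 14.8×19.2²/6 = 909.3 mm³.
σ = M/S = 33200/909.3 = 36.51 MPa.
n = 214/36.51 = 5.861.

n = 5.86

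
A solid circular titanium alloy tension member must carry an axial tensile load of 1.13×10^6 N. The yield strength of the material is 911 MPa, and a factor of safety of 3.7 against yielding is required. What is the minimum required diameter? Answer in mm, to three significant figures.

Allowable stress σ_allow = 911/3.7 = 246.2 MPa.
Required area A = F/σ_allow = 1130000/246.2 = 4589 mm².
A = πd²/4 → d = √(4A/π) = 76.44 mm.

d = 76.4 mm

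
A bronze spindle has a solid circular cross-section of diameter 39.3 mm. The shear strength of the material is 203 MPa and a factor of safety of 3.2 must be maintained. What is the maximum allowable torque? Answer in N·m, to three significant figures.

τ_allow = 203/3.2 = 63.44 MPa.
For a solid shaft T_allow = τ_allow·πd³/16; πd³/16 = π×39.3³/16 = 11920 mm³.
T_allow = 63.44×11920 = 756100 N·mm = 756.1 N·m.

T_allow = 756 N·m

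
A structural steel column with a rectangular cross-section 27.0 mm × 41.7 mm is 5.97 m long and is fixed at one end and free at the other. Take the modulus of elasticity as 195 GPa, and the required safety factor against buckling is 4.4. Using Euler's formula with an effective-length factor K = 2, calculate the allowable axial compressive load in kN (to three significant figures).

P_allow = 0.210 kN

Buckling occurs about the weak axis: I_min = h·b³/12 = 41.7×27.0³/12 = 68400 mm⁴ (b = 27.0 mm is the smaller dimension).
Effective length L_e = KL = 2×5.97 m = 11940 mm.
Euler critical load P_cr = π²EI/L_e² = π²×195000×68400/11940² = 923.4 N.
P_allow = P_cr/n = 923.4/4.4 = 209.9 N.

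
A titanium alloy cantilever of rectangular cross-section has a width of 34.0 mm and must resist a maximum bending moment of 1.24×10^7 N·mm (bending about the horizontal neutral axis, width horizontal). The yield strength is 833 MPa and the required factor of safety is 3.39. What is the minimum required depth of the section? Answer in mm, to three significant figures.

σ_allow = 833/3.39 = 245.7 MPa.
For a rectangular section σ = 6M/(bh²), so h² = 6M/(b σ_allow) = 6×1.2400×10^7/(34.0×245.7) = 8905 mm².
h = 94.37 mm.

h = 94.4 mm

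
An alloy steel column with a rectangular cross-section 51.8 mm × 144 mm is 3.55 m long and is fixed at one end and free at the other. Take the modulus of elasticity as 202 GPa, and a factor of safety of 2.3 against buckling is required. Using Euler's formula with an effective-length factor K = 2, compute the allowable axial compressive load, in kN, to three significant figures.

Buckling occurs about the weak axis: I_min = h·b³/12 = 144×51.8³/12 = 1.668×10^6 mm⁴ (b = 51.8 mm is the smaller dimension).
Effective length L_e = KL = 2×3.55 m = 7100 mm.
Euler critical load P_cr = π²EI/L_e² = π²×202000×1.668×10^6/7100² = 65960 N.
P_allow = P_cr/n = 65960/2.3 = 28680 N.

P_allow = 28.7 kN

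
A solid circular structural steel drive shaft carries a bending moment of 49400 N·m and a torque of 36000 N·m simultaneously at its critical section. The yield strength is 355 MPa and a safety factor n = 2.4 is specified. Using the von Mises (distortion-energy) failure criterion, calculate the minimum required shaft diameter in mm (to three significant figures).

σ_allow = σ_y/n = 355/2.4 = 147.9 MPa.
For a solid shaft σ_b = 32M/(πd³) and τ = 16T/(πd³), so the von Mises stress is σ' = (16/πd³)·√(4M²+3T²).
√(4M²+3T²) = √(4×(4.940×10^7)² + 3×(3.600×10^7)²) = 1.168×10^8 N·mm.
d³ = 16×1.168×10^8/(π×147.9) = 4.023×10^6 mm³.
d = 159.0 mm.

d = 159 mm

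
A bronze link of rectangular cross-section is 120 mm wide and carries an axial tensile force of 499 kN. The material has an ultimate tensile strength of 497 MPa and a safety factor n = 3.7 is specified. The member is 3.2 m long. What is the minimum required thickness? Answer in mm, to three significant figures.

t = 31.0 mm

σ_allow = 497/3.7 = 134.3 MPa.
Required area A = F/σ_allow = 499000/134.3 = 3715 mm².
t = A/w = 3715/120 = 30.96 mm.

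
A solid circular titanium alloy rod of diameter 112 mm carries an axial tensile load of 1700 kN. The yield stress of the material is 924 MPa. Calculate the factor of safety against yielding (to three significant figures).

n = 5.35

A = πd²/4 = 9852 mm².
σ = F/A = 1700000/9852 = 172.6 MPa.
n = 924/172.6 = 5.355.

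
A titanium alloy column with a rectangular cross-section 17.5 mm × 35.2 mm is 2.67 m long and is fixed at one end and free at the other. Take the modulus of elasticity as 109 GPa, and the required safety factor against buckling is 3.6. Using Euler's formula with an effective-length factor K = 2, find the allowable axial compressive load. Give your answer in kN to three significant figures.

Buckling occurs about the weak axis: I_min = h·b³/12 = 35.2×17.5³/12 = 15720 mm⁴ (b = 17.5 mm is the smaller dimension).
Effective length L_e = KL = 2×2.67 m = 5340 mm.
Euler critical load P_cr = π²EI/L_e² = π²×109000×15720/5340² = 593.1 N.
P_allow = P_cr/n = 593.1/3.6 = 164.7 N.

P_allow = 0.165 kN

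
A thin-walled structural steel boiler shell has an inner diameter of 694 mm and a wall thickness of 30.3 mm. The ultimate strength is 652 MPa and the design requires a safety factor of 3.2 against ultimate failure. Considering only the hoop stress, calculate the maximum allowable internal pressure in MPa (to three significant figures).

p_allow = 17.8 MPa

σ_allow = 652/3.2 = 203.8 MPa.
σ_h = pD/(2t) → p_allow = 2σ_allow t/D = 2×203.8×30.3/694 = 17.79 MPa.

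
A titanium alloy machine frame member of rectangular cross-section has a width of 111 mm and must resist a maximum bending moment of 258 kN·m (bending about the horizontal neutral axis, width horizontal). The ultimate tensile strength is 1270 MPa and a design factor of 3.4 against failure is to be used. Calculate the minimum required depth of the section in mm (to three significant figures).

σ_allow = 1270/3.4 = 373.5 MPa.
For a rectangular section σ = 6M/(bh²), so h² = 6M/(b σ_allow) = 6×2.5800×10^8/(111×373.5) = 37340 mm².
h = 193.2 mm.

h = 193 mm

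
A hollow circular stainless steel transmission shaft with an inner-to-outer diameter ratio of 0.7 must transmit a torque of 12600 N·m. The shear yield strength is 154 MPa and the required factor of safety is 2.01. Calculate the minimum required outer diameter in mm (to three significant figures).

τ_allow = 154/2.01 = 76.62 MPa.
For a hollow shaft τ = 16T/[πd_o³(1−k⁴)] with k = 0.7, so 1−k⁴ = 0.7599.
d_o³ = 16T/[π τ_allow (1−k⁴)] = 16×1.2600×10^7/(π×76.62×0.7599) = 1.102×10^6 mm³.
d_o = 103.3 mm.

d_o = 103 mm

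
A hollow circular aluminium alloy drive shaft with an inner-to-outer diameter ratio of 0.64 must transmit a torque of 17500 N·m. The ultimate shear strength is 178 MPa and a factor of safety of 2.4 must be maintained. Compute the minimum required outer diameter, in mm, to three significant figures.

d_o = 113 mm

τ_allow = 178/2.4 = 74.17 MPa.
For a hollow shaft τ = 16T/[πd_o³(1−k⁴)] with k = 0.64, so 1−k⁴ = 0.8322.
d_o³ = 16T/[π τ_allow (1−k⁴)] = 16×1.7500×10^7/(π×74.17×0.8322) = 1.444×10^6 mm³.
d_o = 113.0 mm.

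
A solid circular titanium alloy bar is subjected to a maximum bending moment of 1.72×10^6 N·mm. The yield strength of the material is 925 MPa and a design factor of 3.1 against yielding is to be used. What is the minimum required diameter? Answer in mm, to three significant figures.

σ_allow = 925/3.1 = 298.4 MPa.
For a solid circular section σ = 32M/(πd³), so d³ = 32M/(π σ_allow) = 32×1720000/(π×298.4) = 58710 mm³.
d = 38.87 mm.

d = 38.9 mm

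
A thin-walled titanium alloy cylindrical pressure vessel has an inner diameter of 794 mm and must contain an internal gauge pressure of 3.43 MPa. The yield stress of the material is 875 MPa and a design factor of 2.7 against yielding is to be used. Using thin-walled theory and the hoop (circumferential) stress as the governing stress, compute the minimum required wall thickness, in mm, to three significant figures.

σ_allow = 875/2.7 = 324.1 MPa.
Hoop stress σ_h = pD/(2t), so t = pD/(2σ_allow) = 3.43×794/(2×324.1) = 4.202 mm.

t = 4.20 mm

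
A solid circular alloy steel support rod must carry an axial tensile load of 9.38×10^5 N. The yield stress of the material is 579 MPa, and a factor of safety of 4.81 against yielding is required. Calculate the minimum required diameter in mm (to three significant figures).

Allowable stress σ_allow = 579/4.81 = 120.4 MPa.
Required area A = F/σ_allow = 938000/120.4 = 7792 mm².
A = πd²/4 → d = √(4A/π) = 99.61 mm.

d = 99.6 mm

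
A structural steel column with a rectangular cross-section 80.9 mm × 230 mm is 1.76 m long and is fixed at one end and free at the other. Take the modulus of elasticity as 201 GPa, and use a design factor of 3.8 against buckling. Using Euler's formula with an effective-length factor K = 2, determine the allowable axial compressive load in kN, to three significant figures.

P_allow = 428 kN

Buckling occurs about the weak axis: I_min = h·b³/12 = 230×80.9³/12 = 1.015×10^7 mm⁴ (b = 80.9 mm is the smaller dimension).
Effective length L_e = KL = 2×1.76 m = 3520 mm.
Euler critical load P_cr = π²EI/L_e² = π²×201000×1.015×10^7/3520² = 1.625×10^6 N.
P_allow = P_cr/n = 1.625×10^6/3.8 = 427600 N.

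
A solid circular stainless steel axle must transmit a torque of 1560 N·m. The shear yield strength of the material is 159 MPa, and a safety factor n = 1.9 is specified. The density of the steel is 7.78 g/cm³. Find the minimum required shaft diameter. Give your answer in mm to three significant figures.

Allowable shear stress τ_allow = 159/1.9 = 83.68 MPa.
For a solid shaft τ = 16T/(πd³), so d³ = 16T/(π τ_allow) = 16×1560000/(π×83.68) = 94940 mm³.
d = (94940)^(1/3) = 45.62 mm.

d = 45.6 mm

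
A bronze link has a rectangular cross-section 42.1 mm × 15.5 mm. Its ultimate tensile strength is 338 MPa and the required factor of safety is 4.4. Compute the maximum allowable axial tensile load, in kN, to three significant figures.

σ_allow = 338/4.4 = 76.82 MPa.
A = 42.1×15.5 = 652.6 mm².
F_allow = σ_allow × A = 76.82×652.6 = 50130 N.

F_allow = 50.1 kN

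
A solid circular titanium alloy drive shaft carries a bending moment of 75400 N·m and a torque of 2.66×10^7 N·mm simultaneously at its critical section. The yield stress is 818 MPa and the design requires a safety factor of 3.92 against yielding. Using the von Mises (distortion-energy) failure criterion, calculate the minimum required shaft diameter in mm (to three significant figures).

σ_allow = σ_y/n = 818/3.92 = 208.7 MPa.
For a solid shaft σ_b = 32M/(πd³) and τ = 16T/(πd³), so the von Mises stress is σ' = (16/πd³)·√(4M²+3T²).
√(4M²+3T²) = √(4×(7.540×10^7)² + 3×(2.660×10^7)²) = 1.577×10^8 N·mm.
d³ = 16×1.577×10^8/(π×208.7) = 3.848×10^6 mm³.
d = 156.7 mm.

d = 157 mm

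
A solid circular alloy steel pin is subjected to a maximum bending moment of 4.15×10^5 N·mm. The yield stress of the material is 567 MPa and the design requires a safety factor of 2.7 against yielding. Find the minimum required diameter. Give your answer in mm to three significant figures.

σ_allow = 567/2.7 = 210.0 MPa.
For a solid circular section σ = 32M/(πd³), so d³ = 32M/(π σ_allow) = 32×415000/(π×210.0) = 20130 mm³.
d = 27.20 mm.

d = 27.2 mm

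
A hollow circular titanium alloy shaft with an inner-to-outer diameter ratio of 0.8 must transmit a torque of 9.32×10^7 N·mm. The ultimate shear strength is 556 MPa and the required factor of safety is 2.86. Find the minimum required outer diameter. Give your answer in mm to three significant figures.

τ_allow = 556/2.86 = 194.4 MPa.
For a hollow shaft τ = 16T/[πd_o³(1−k⁴)] with k = 0.8, so 1−k⁴ = 0.5904.
d_o³ = 16T/[π τ_allow (1−k⁴)] = 16×9.3200×10^7/(π×194.4×0.5904) = 4.136×10^6 mm³.
d_o = 160.5 mm.

d_o = 161 mm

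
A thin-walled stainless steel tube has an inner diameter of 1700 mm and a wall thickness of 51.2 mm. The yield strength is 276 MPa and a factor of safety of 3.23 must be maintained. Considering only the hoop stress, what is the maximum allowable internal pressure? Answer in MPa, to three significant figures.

p_allow = 5.15 MPa

σ_allow = 276/3.23 = 85.45 MPa.
σ_h = pD/(2t) → p_allow = 2σ_allow t/D = 2×85.45×51.2/1700 = 5.147 MPa.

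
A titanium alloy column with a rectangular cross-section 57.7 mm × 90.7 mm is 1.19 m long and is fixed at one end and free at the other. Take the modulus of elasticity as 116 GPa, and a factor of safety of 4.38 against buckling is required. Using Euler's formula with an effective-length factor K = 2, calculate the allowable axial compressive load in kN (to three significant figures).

Buckling occurs about the weak axis: I_min = h·b³/12 = 90.7×57.7³/12 = 1.452×10^6 mm⁴ (b = 57.7 mm is the smaller dimension).
Effective length L_e = KL = 2×1.19 m = 2380 mm.
Euler critical load P_cr = π²EI/L_e² = π²×116000×1.452×10^6/2380² = 293500 N.
P_allow = P_cr/n = 293500/4.38 = 67000 N.

P_allow = 67.0 kN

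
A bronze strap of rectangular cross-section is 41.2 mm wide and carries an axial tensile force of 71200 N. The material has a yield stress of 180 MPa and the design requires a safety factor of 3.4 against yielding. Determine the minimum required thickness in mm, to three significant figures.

t = 32.6 mm

σ_allow = 180/3.4 = 52.94 MPa.
Required area A = F/σ_allow = 71200/52.94 = 1345 mm².
t = A/w = 1345/41.2 = 32.64 mm.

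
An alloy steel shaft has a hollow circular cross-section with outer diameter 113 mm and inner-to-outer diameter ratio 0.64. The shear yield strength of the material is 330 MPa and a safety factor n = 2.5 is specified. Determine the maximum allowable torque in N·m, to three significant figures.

T_allow = 31100 N·m

τ_allow = 330/2.5 = 132.0 MPa.
For a hollow shaft T_allow = τ_allow·πd_o³(1−k⁴)/16 with 1−k⁴ = 0.8322, so πd_o³(1−k⁴)/16 = 235800 mm³.
T_allow = 132.0×235800 = 3.112×10^7 N·mm = 31120 N·m.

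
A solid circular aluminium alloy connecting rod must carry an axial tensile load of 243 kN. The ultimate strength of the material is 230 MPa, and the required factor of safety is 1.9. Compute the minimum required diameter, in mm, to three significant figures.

Allowable stress σ_allow = 230/1.9 = 121.1 MPa.
Required area A = F/σ_allow = 243000/121.1 = 2007 mm².
A = πd²/4 → d = √(4A/π) = 50.56 mm.

d = 50.6 mm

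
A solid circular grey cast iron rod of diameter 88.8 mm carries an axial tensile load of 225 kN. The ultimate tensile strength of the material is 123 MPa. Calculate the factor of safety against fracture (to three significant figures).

A = πd²/4 = 6193 mm².
σ = F/A = 225000/6193 = 36.33 MPa.
n = 123/36.33 = 3.386.

n = 3.39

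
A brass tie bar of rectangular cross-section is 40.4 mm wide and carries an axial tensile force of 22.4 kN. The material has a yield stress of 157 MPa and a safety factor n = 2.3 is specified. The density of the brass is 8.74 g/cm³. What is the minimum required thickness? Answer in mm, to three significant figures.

σ_allow = 157/2.3 = 68.26 MPa.
Required area A = F/σ_allow = 22400/68.26 = 328.2 mm².
t = A/w = 328.2/40.4 = 8.123 mm.

t = 8.12 mm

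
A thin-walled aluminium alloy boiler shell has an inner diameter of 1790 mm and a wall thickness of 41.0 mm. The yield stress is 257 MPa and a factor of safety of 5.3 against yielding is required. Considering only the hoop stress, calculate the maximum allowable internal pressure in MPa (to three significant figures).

σ_allow = 257/5.3 = 48.49 MPa.
σ_h = pD/(2t) → p_allow = 2σ_allow t/D = 2×48.49×41.0/1790 = 2.221 MPa.

p_allow = 2.22 MPa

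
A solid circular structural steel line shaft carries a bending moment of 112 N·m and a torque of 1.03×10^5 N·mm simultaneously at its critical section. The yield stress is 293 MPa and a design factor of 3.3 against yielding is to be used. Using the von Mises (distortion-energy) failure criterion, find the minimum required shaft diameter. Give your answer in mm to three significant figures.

d = 25.4 mm

σ_allow = σ_y/n = 293/3.3 = 88.79 MPa.
For a solid shaft σ_b = 32M/(πd³) and τ = 16T/(πd³), so the von Mises stress is σ' = (16/πd³)·√(4M²+3T²).
√(4M²+3T²) = √(4×(112000)² + 3×(103000)²) = 286400 N·mm.
d³ = 16×286400/(π×88.79) = 16430 mm³.
d = 25.42 mm.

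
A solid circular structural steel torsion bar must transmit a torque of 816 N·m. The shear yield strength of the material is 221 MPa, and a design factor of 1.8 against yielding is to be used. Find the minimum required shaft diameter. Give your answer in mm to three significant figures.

Allowable shear stress τ_allow = 221/1.8 = 122.8 MPa.
For a solid shaft τ = 16T/(πd³), so d³ = 16T/(π τ_allow) = 16×816000/(π×122.8) = 33850 mm³.
d = (33850)^(1/3) = 32.35 mm.

d = 32.3 mm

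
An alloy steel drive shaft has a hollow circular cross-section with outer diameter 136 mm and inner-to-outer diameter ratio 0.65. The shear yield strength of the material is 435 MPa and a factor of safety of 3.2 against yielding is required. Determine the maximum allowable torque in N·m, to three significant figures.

T_allow = 55200 N·m

τ_allow = 435/3.2 = 135.9 MPa.
For a hollow shaft T_allow = τ_allow·πd_o³(1−k⁴)/16 with 1−k⁴ = 0.8215, so πd_o³(1−k⁴)/16 = 405700 mm³.
T_allow = 135.9×405700 = 5.516×10^7 N·mm = 55160 N·m.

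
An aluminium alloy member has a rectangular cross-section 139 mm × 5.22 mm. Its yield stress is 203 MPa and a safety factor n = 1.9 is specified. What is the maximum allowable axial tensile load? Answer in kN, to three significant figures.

σ_allow = 203/1.9 = 106.8 MPa.
A = 139×5.22 = 725.6 mm².
F_allow = σ_allow × A = 106.8×725.6 = 77520 N.

F_allow = 77.5 kN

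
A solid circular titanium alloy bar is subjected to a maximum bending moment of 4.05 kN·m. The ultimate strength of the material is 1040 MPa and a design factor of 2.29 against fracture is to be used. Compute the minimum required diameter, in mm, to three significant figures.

σ_allow = 1040/2.29 = 454.1 MPa.
For a solid circular section σ = 32M/(πd³), so d³ = 32M/(π σ_allow) = 32×4050000/(π×454.1) = 90840 mm³.
d = 44.95 mm.

d = 45.0 mm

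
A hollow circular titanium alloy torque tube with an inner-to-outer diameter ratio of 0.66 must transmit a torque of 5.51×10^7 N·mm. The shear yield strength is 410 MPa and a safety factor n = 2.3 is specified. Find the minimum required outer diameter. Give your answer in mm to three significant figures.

τ_allow = 410/2.3 = 178.3 MPa.
For a hollow shaft τ = 16T/[πd_o³(1−k⁴)] with k = 0.66, so 1−k⁴ = 0.8103.
d_o³ = 16T/[π τ_allow (1−k⁴)] = 16×5.5100×10^7/(π×178.3×0.8103) = 1.943×10^6 mm³.
d_o = 124.8 mm.

d_o = 125 mm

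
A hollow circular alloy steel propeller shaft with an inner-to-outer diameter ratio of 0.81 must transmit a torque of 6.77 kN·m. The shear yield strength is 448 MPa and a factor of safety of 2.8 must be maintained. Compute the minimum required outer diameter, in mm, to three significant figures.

τ_allow = 448/2.8 = 160.0 MPa.
For a hollow shaft τ = 16T/[πd_o³(1−k⁴)] with k = 0.81, so 1−k⁴ = 0.5695.
d_o³ = 16T/[π τ_allow (1−k⁴)] = 16×6770000/(π×160.0×0.5695) = 378400 mm³.
d_o = 72.33 mm.

d_o = 72.3 mm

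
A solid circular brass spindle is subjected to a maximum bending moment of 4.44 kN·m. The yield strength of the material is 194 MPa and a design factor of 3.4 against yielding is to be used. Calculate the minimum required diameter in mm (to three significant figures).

d = 92.5 mm

σ_allow = 194/3.4 = 57.06 MPa.
For a solid circular section σ = 32M/(πd³), so d³ = 32M/(π σ_allow) = 32×4440000/(π×57.06) = 792600 mm³.
d = 92.55 mm.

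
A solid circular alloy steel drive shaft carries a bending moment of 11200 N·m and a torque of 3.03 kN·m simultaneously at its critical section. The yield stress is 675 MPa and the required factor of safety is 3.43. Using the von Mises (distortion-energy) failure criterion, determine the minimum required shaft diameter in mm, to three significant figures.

σ_allow = σ_y/n = 675/3.43 = 196.8 MPa.
For a solid shaft σ_b = 32M/(πd³) and τ = 16T/(πd³), so the von Mises stress is σ' = (16/πd³)·√(4M²+3T²).
√(4M²+3T²) = √(4×(1.120×10^7)² + 3×(3.030×10^6)²) = 2.301×10^7 N·mm.
d³ = 16×2.301×10^7/(π×196.8) = 595400 mm³.
d = 84.13 mm.

d = 84.1 mm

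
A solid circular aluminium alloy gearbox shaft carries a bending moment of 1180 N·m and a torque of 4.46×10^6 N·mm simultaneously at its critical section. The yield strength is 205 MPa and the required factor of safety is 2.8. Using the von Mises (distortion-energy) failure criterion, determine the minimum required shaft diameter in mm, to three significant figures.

d = 82.5 mm

σ_allow = σ_y/n = 205/2.8 = 73.21 MPa.
For a solid shaft σ_b = 32M/(πd³) and τ = 16T/(πd³), so the von Mises stress is σ' = (16/πd³)·√(4M²+3T²).
√(4M²+3T²) = √(4×(1.180×10^6)² + 3×(4.460×10^6)²) = 8.077×10^6 N·mm.
d³ = 16×8.077×10^6/(π×73.21) = 561900 mm³.
d = 82.52 mm.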